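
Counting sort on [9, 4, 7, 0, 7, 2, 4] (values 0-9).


Input: [9, 4, 7, 0, 7, 2, 4]
Counts: [1, 0, 1, 0, 2, 0, 0, 2, 0, 1]

Sorted: [0, 2, 4, 4, 7, 7, 9]


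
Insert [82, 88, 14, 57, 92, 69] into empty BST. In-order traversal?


Insert 82: root
Insert 88: R from 82
Insert 14: L from 82
Insert 57: L from 82 -> R from 14
Insert 92: R from 82 -> R from 88
Insert 69: L from 82 -> R from 14 -> R from 57

In-order: [14, 57, 69, 82, 88, 92]


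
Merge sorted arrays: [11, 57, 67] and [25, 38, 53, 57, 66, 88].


Take 11 from A
Take 25 from B
Take 38 from B
Take 53 from B
Take 57 from A
Take 57 from B
Take 66 from B
Take 67 from A

Merged: [11, 25, 38, 53, 57, 57, 66, 67, 88]


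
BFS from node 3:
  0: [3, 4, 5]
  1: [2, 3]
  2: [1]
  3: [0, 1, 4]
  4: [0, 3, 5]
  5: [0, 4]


Visit 3, enqueue [0, 1, 4]
Visit 0, enqueue [5]
Visit 1, enqueue [2]
Visit 4, enqueue []
Visit 5, enqueue []
Visit 2, enqueue []

BFS order: [3, 0, 1, 4, 5, 2]


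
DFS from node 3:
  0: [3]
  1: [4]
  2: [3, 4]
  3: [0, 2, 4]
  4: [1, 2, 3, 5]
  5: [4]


Visit 3, push [4, 2, 0]
Visit 0, push []
Visit 2, push [4]
Visit 4, push [5, 1]
Visit 1, push []
Visit 5, push []

DFS order: [3, 0, 2, 4, 1, 5]


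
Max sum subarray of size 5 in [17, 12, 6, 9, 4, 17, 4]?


[0:5]: 48
[1:6]: 48
[2:7]: 40

Max: 48 at [0:5]


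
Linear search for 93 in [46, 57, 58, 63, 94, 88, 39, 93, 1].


i=0: 46!=93
i=1: 57!=93
i=2: 58!=93
i=3: 63!=93
i=4: 94!=93
i=5: 88!=93
i=6: 39!=93
i=7: 93==93 found!

Found at 7, 8 comps


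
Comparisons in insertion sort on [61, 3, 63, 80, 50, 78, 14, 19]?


Algorithm: insertion sort
Input: [61, 3, 63, 80, 50, 78, 14, 19]
Sorted: [3, 14, 19, 50, 61, 63, 78, 80]

21


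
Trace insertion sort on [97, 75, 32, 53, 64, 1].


Initial: [97, 75, 32, 53, 64, 1]
Insert 75: [75, 97, 32, 53, 64, 1]
Insert 32: [32, 75, 97, 53, 64, 1]
Insert 53: [32, 53, 75, 97, 64, 1]
Insert 64: [32, 53, 64, 75, 97, 1]
Insert 1: [1, 32, 53, 64, 75, 97]

Sorted: [1, 32, 53, 64, 75, 97]


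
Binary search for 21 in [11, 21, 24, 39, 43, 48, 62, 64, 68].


Step 1: lo=0, hi=8, mid=4, val=43
Step 2: lo=0, hi=3, mid=1, val=21

Found at index 1


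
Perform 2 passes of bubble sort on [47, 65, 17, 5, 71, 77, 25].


Initial: [47, 65, 17, 5, 71, 77, 25]
Pass 1: [47, 17, 5, 65, 71, 25, 77] (3 swaps)
Pass 2: [17, 5, 47, 65, 25, 71, 77] (3 swaps)

After 2 passes: [17, 5, 47, 65, 25, 71, 77]


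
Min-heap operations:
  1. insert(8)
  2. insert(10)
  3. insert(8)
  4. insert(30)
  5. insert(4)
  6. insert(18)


insert(8) -> [8]
insert(10) -> [8, 10]
insert(8) -> [8, 10, 8]
insert(30) -> [8, 10, 8, 30]
insert(4) -> [4, 8, 8, 30, 10]
insert(18) -> [4, 8, 8, 30, 10, 18]

Final heap: [4, 8, 8, 30, 10, 18]


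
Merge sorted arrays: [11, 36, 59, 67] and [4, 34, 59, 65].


Take 4 from B
Take 11 from A
Take 34 from B
Take 36 from A
Take 59 from A
Take 59 from B
Take 65 from B

Merged: [4, 11, 34, 36, 59, 59, 65, 67]


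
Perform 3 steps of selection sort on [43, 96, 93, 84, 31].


Initial: [43, 96, 93, 84, 31]
Step 1: min=31 at 4
  Swap: [31, 96, 93, 84, 43]
Step 2: min=43 at 4
  Swap: [31, 43, 93, 84, 96]
Step 3: min=84 at 3
  Swap: [31, 43, 84, 93, 96]

After 3 steps: [31, 43, 84, 93, 96]


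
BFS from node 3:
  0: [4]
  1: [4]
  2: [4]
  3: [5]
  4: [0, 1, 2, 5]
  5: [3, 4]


Visit 3, enqueue [5]
Visit 5, enqueue [4]
Visit 4, enqueue [0, 1, 2]
Visit 0, enqueue []
Visit 1, enqueue []
Visit 2, enqueue []

BFS order: [3, 5, 4, 0, 1, 2]


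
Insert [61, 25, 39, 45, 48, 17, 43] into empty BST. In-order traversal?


Insert 61: root
Insert 25: L from 61
Insert 39: L from 61 -> R from 25
Insert 45: L from 61 -> R from 25 -> R from 39
Insert 48: L from 61 -> R from 25 -> R from 39 -> R from 45
Insert 17: L from 61 -> L from 25
Insert 43: L from 61 -> R from 25 -> R from 39 -> L from 45

In-order: [17, 25, 39, 43, 45, 48, 61]


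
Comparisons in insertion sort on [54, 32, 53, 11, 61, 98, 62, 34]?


Algorithm: insertion sort
Input: [54, 32, 53, 11, 61, 98, 62, 34]
Sorted: [11, 32, 34, 53, 54, 61, 62, 98]

16


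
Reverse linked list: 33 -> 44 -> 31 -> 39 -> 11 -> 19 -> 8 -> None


Step 1: curr=33, set curr.next=prev(None) | reversed so far: 33
Step 2: curr=44, set curr.next=prev(33) | reversed so far: 44 -> 33
Step 3: curr=31, set curr.next=prev(44) | reversed so far: 31 -> 44 -> 33
Step 4: curr=39, set curr.next=prev(31) | reversed so far: 39 -> 31 -> 44 -> 33
Step 5: curr=11, set curr.next=prev(39) | reversed so far: 11 -> 39 -> 31 -> 44 -> 33
Step 6: curr=19, set curr.next=prev(11) | reversed so far: 19 -> 11 -> 39 -> 31 -> 44 -> 33
Step 7: curr=8, set curr.next=prev(19) | reversed so far: 8 -> 19 -> 11 -> 39 -> 31 -> 44 -> 33

8 -> 19 -> 11 -> 39 -> 31 -> 44 -> 33 -> None


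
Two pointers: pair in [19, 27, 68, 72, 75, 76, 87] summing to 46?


lo=0(19)+hi=6(87)=106
lo=0(19)+hi=5(76)=95
lo=0(19)+hi=4(75)=94
lo=0(19)+hi=3(72)=91
lo=0(19)+hi=2(68)=87
lo=0(19)+hi=1(27)=46

Yes: 19+27=46


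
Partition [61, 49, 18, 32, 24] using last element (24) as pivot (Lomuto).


Pivot: 24
  18 <= 24: swap -> [18, 49, 61, 32, 24]
Place pivot at 1: [18, 24, 61, 32, 49]

Partitioned: [18, 24, 61, 32, 49]


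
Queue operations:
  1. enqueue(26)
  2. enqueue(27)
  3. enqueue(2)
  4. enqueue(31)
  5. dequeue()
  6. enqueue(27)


enqueue(26) -> [26]
enqueue(27) -> [26, 27]
enqueue(2) -> [26, 27, 2]
enqueue(31) -> [26, 27, 2, 31]
dequeue()->26, [27, 2, 31]
enqueue(27) -> [27, 2, 31, 27]

Final queue: [27, 2, 31, 27]


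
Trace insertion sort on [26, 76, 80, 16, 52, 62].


Initial: [26, 76, 80, 16, 52, 62]
Insert 76: [26, 76, 80, 16, 52, 62]
Insert 80: [26, 76, 80, 16, 52, 62]
Insert 16: [16, 26, 76, 80, 52, 62]
Insert 52: [16, 26, 52, 76, 80, 62]
Insert 62: [16, 26, 52, 62, 76, 80]

Sorted: [16, 26, 52, 62, 76, 80]


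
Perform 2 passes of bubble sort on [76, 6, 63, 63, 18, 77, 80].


Initial: [76, 6, 63, 63, 18, 77, 80]
Pass 1: [6, 63, 63, 18, 76, 77, 80] (4 swaps)
Pass 2: [6, 63, 18, 63, 76, 77, 80] (1 swaps)

After 2 passes: [6, 63, 18, 63, 76, 77, 80]


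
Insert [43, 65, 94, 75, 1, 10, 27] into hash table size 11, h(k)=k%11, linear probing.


Insert 43: h=10 -> slot 10
Insert 65: h=10, 1 probes -> slot 0
Insert 94: h=6 -> slot 6
Insert 75: h=9 -> slot 9
Insert 1: h=1 -> slot 1
Insert 10: h=10, 3 probes -> slot 2
Insert 27: h=5 -> slot 5

Table: [65, 1, 10, None, None, 27, 94, None, None, 75, 43]


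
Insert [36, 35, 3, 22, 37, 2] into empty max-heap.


Insert 36: [36]
Insert 35: [36, 35]
Insert 3: [36, 35, 3]
Insert 22: [36, 35, 3, 22]
Insert 37: [37, 36, 3, 22, 35]
Insert 2: [37, 36, 3, 22, 35, 2]

Final heap: [37, 36, 3, 22, 35, 2]


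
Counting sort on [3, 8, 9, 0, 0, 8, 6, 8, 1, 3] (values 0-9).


Input: [3, 8, 9, 0, 0, 8, 6, 8, 1, 3]
Counts: [2, 1, 0, 2, 0, 0, 1, 0, 3, 1]

Sorted: [0, 0, 1, 3, 3, 6, 8, 8, 8, 9]


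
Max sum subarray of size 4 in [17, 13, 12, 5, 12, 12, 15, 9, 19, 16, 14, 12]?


[0:4]: 47
[1:5]: 42
[2:6]: 41
[3:7]: 44
[4:8]: 48
[5:9]: 55
[6:10]: 59
[7:11]: 58
[8:12]: 61

Max: 61 at [8:12]


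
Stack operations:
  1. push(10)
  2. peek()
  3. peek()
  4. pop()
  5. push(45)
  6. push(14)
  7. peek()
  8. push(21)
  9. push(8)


push(10) -> [10]
peek()->10
peek()->10
pop()->10, []
push(45) -> [45]
push(14) -> [45, 14]
peek()->14
push(21) -> [45, 14, 21]
push(8) -> [45, 14, 21, 8]

Final stack: [45, 14, 21, 8]


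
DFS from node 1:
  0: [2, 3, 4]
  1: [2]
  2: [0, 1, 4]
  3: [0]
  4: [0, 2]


Visit 1, push [2]
Visit 2, push [4, 0]
Visit 0, push [4, 3]
Visit 3, push []
Visit 4, push []

DFS order: [1, 2, 0, 3, 4]


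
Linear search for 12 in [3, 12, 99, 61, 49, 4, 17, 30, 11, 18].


i=0: 3!=12
i=1: 12==12 found!

Found at 1, 2 comps


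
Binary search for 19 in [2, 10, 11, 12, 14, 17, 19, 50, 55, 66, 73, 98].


Step 1: lo=0, hi=11, mid=5, val=17
Step 2: lo=6, hi=11, mid=8, val=55
Step 3: lo=6, hi=7, mid=6, val=19

Found at index 6


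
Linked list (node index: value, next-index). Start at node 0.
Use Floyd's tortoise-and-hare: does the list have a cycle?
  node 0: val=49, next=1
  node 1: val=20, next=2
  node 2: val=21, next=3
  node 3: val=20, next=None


Floyd's tortoise (slow, +1) and hare (fast, +2):
  init: slow=0, fast=0
  step 1: slow=1, fast=2
  step 2: fast 2->3->None, no cycle

Cycle: no


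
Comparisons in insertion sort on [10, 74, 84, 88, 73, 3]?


Algorithm: insertion sort
Input: [10, 74, 84, 88, 73, 3]
Sorted: [3, 10, 73, 74, 84, 88]

12


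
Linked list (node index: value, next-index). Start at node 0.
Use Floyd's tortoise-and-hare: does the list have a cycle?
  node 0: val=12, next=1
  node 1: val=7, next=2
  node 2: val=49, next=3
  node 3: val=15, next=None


Floyd's tortoise (slow, +1) and hare (fast, +2):
  init: slow=0, fast=0
  step 1: slow=1, fast=2
  step 2: fast 2->3->None, no cycle

Cycle: no


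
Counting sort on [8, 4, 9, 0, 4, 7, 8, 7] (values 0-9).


Input: [8, 4, 9, 0, 4, 7, 8, 7]
Counts: [1, 0, 0, 0, 2, 0, 0, 2, 2, 1]

Sorted: [0, 4, 4, 7, 7, 8, 8, 9]


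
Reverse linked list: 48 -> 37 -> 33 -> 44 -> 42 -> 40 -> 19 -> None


Step 1: curr=48, set curr.next=prev(None) | reversed so far: 48
Step 2: curr=37, set curr.next=prev(48) | reversed so far: 37 -> 48
Step 3: curr=33, set curr.next=prev(37) | reversed so far: 33 -> 37 -> 48
Step 4: curr=44, set curr.next=prev(33) | reversed so far: 44 -> 33 -> 37 -> 48
Step 5: curr=42, set curr.next=prev(44) | reversed so far: 42 -> 44 -> 33 -> 37 -> 48
Step 6: curr=40, set curr.next=prev(42) | reversed so far: 40 -> 42 -> 44 -> 33 -> 37 -> 48
Step 7: curr=19, set curr.next=prev(40) | reversed so far: 19 -> 40 -> 42 -> 44 -> 33 -> 37 -> 48

19 -> 40 -> 42 -> 44 -> 33 -> 37 -> 48 -> None


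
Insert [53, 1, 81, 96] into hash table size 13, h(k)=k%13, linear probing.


Insert 53: h=1 -> slot 1
Insert 1: h=1, 1 probes -> slot 2
Insert 81: h=3 -> slot 3
Insert 96: h=5 -> slot 5

Table: [None, 53, 1, 81, None, 96, None, None, None, None, None, None, None]


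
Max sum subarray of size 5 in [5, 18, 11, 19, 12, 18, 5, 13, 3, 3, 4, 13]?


[0:5]: 65
[1:6]: 78
[2:7]: 65
[3:8]: 67
[4:9]: 51
[5:10]: 42
[6:11]: 28
[7:12]: 36

Max: 78 at [1:6]


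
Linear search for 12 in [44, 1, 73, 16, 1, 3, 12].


i=0: 44!=12
i=1: 1!=12
i=2: 73!=12
i=3: 16!=12
i=4: 1!=12
i=5: 3!=12
i=6: 12==12 found!

Found at 6, 7 comps


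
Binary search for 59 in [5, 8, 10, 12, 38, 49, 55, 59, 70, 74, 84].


Step 1: lo=0, hi=10, mid=5, val=49
Step 2: lo=6, hi=10, mid=8, val=70
Step 3: lo=6, hi=7, mid=6, val=55
Step 4: lo=7, hi=7, mid=7, val=59

Found at index 7


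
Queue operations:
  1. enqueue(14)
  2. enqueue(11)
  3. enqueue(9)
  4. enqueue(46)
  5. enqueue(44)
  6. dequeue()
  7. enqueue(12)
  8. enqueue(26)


enqueue(14) -> [14]
enqueue(11) -> [14, 11]
enqueue(9) -> [14, 11, 9]
enqueue(46) -> [14, 11, 9, 46]
enqueue(44) -> [14, 11, 9, 46, 44]
dequeue()->14, [11, 9, 46, 44]
enqueue(12) -> [11, 9, 46, 44, 12]
enqueue(26) -> [11, 9, 46, 44, 12, 26]

Final queue: [11, 9, 46, 44, 12, 26]


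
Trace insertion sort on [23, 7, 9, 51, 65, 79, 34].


Initial: [23, 7, 9, 51, 65, 79, 34]
Insert 7: [7, 23, 9, 51, 65, 79, 34]
Insert 9: [7, 9, 23, 51, 65, 79, 34]
Insert 51: [7, 9, 23, 51, 65, 79, 34]
Insert 65: [7, 9, 23, 51, 65, 79, 34]
Insert 79: [7, 9, 23, 51, 65, 79, 34]
Insert 34: [7, 9, 23, 34, 51, 65, 79]

Sorted: [7, 9, 23, 34, 51, 65, 79]


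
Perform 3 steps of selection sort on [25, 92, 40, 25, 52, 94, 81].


Initial: [25, 92, 40, 25, 52, 94, 81]
Step 1: min=25 at 0
  Swap: [25, 92, 40, 25, 52, 94, 81]
Step 2: min=25 at 3
  Swap: [25, 25, 40, 92, 52, 94, 81]
Step 3: min=40 at 2
  Swap: [25, 25, 40, 92, 52, 94, 81]

After 3 steps: [25, 25, 40, 92, 52, 94, 81]


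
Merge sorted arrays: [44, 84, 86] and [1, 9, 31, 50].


Take 1 from B
Take 9 from B
Take 31 from B
Take 44 from A
Take 50 from B

Merged: [1, 9, 31, 44, 50, 84, 86]


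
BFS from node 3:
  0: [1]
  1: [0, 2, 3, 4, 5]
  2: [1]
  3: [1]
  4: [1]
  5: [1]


Visit 3, enqueue [1]
Visit 1, enqueue [0, 2, 4, 5]
Visit 0, enqueue []
Visit 2, enqueue []
Visit 4, enqueue []
Visit 5, enqueue []

BFS order: [3, 1, 0, 2, 4, 5]


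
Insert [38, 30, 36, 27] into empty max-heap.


Insert 38: [38]
Insert 30: [38, 30]
Insert 36: [38, 30, 36]
Insert 27: [38, 30, 36, 27]

Final heap: [38, 30, 36, 27]


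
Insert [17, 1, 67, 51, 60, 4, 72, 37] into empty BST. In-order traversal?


Insert 17: root
Insert 1: L from 17
Insert 67: R from 17
Insert 51: R from 17 -> L from 67
Insert 60: R from 17 -> L from 67 -> R from 51
Insert 4: L from 17 -> R from 1
Insert 72: R from 17 -> R from 67
Insert 37: R from 17 -> L from 67 -> L from 51

In-order: [1, 4, 17, 37, 51, 60, 67, 72]


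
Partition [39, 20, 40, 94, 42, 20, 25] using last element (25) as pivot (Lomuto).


Pivot: 25
  20 <= 25: swap -> [20, 39, 40, 94, 42, 20, 25]
  20 <= 25: swap -> [20, 20, 40, 94, 42, 39, 25]
Place pivot at 2: [20, 20, 25, 94, 42, 39, 40]

Partitioned: [20, 20, 25, 94, 42, 39, 40]


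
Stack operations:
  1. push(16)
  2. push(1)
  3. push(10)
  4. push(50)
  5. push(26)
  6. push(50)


push(16) -> [16]
push(1) -> [16, 1]
push(10) -> [16, 1, 10]
push(50) -> [16, 1, 10, 50]
push(26) -> [16, 1, 10, 50, 26]
push(50) -> [16, 1, 10, 50, 26, 50]

Final stack: [16, 1, 10, 50, 26, 50]


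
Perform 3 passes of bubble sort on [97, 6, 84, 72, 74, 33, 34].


Initial: [97, 6, 84, 72, 74, 33, 34]
Pass 1: [6, 84, 72, 74, 33, 34, 97] (6 swaps)
Pass 2: [6, 72, 74, 33, 34, 84, 97] (4 swaps)
Pass 3: [6, 72, 33, 34, 74, 84, 97] (2 swaps)

After 3 passes: [6, 72, 33, 34, 74, 84, 97]


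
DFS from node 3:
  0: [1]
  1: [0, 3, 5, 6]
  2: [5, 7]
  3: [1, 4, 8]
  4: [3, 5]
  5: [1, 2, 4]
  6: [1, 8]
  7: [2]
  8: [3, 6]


Visit 3, push [8, 4, 1]
Visit 1, push [6, 5, 0]
Visit 0, push []
Visit 5, push [4, 2]
Visit 2, push [7]
Visit 7, push []
Visit 4, push []
Visit 6, push [8]
Visit 8, push []

DFS order: [3, 1, 0, 5, 2, 7, 4, 6, 8]


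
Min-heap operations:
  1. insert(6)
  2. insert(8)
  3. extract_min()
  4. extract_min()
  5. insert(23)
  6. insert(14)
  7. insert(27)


insert(6) -> [6]
insert(8) -> [6, 8]
extract_min()->6, [8]
extract_min()->8, []
insert(23) -> [23]
insert(14) -> [14, 23]
insert(27) -> [14, 23, 27]

Final heap: [14, 23, 27]


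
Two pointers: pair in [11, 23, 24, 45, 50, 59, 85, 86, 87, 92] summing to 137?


lo=0(11)+hi=9(92)=103
lo=1(23)+hi=9(92)=115
lo=2(24)+hi=9(92)=116
lo=3(45)+hi=9(92)=137

Yes: 45+92=137


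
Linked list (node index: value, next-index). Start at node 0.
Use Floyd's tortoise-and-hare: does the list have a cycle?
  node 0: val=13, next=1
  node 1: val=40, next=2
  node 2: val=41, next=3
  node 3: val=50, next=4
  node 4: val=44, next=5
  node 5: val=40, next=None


Floyd's tortoise (slow, +1) and hare (fast, +2):
  init: slow=0, fast=0
  step 1: slow=1, fast=2
  step 2: slow=2, fast=4
  step 3: fast 4->5->None, no cycle

Cycle: no


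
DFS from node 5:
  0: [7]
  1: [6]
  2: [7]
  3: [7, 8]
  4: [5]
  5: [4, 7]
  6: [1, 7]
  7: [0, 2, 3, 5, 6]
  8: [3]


Visit 5, push [7, 4]
Visit 4, push []
Visit 7, push [6, 3, 2, 0]
Visit 0, push []
Visit 2, push []
Visit 3, push [8]
Visit 8, push []
Visit 6, push [1]
Visit 1, push []

DFS order: [5, 4, 7, 0, 2, 3, 8, 6, 1]


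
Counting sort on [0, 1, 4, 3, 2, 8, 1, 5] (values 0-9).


Input: [0, 1, 4, 3, 2, 8, 1, 5]
Counts: [1, 2, 1, 1, 1, 1, 0, 0, 1, 0]

Sorted: [0, 1, 1, 2, 3, 4, 5, 8]


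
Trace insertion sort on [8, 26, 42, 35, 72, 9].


Initial: [8, 26, 42, 35, 72, 9]
Insert 26: [8, 26, 42, 35, 72, 9]
Insert 42: [8, 26, 42, 35, 72, 9]
Insert 35: [8, 26, 35, 42, 72, 9]
Insert 72: [8, 26, 35, 42, 72, 9]
Insert 9: [8, 9, 26, 35, 42, 72]

Sorted: [8, 9, 26, 35, 42, 72]


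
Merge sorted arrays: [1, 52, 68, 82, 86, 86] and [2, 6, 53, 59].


Take 1 from A
Take 2 from B
Take 6 from B
Take 52 from A
Take 53 from B
Take 59 from B

Merged: [1, 2, 6, 52, 53, 59, 68, 82, 86, 86]


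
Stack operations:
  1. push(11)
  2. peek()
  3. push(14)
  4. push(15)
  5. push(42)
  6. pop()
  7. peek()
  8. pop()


push(11) -> [11]
peek()->11
push(14) -> [11, 14]
push(15) -> [11, 14, 15]
push(42) -> [11, 14, 15, 42]
pop()->42, [11, 14, 15]
peek()->15
pop()->15, [11, 14]

Final stack: [11, 14]


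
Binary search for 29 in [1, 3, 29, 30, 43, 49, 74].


Step 1: lo=0, hi=6, mid=3, val=30
Step 2: lo=0, hi=2, mid=1, val=3
Step 3: lo=2, hi=2, mid=2, val=29

Found at index 2


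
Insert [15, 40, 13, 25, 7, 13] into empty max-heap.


Insert 15: [15]
Insert 40: [40, 15]
Insert 13: [40, 15, 13]
Insert 25: [40, 25, 13, 15]
Insert 7: [40, 25, 13, 15, 7]
Insert 13: [40, 25, 13, 15, 7, 13]

Final heap: [40, 25, 13, 15, 7, 13]


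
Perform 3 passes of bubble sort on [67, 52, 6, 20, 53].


Initial: [67, 52, 6, 20, 53]
Pass 1: [52, 6, 20, 53, 67] (4 swaps)
Pass 2: [6, 20, 52, 53, 67] (2 swaps)
Pass 3: [6, 20, 52, 53, 67] (0 swaps)

After 3 passes: [6, 20, 52, 53, 67]


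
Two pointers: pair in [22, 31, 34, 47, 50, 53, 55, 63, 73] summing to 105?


lo=0(22)+hi=8(73)=95
lo=1(31)+hi=8(73)=104
lo=2(34)+hi=8(73)=107
lo=2(34)+hi=7(63)=97
lo=3(47)+hi=7(63)=110
lo=3(47)+hi=6(55)=102
lo=4(50)+hi=6(55)=105

Yes: 50+55=105


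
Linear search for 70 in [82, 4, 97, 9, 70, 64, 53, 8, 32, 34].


i=0: 82!=70
i=1: 4!=70
i=2: 97!=70
i=3: 9!=70
i=4: 70==70 found!

Found at 4, 5 comps


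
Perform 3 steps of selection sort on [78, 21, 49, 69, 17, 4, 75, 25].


Initial: [78, 21, 49, 69, 17, 4, 75, 25]
Step 1: min=4 at 5
  Swap: [4, 21, 49, 69, 17, 78, 75, 25]
Step 2: min=17 at 4
  Swap: [4, 17, 49, 69, 21, 78, 75, 25]
Step 3: min=21 at 4
  Swap: [4, 17, 21, 69, 49, 78, 75, 25]

After 3 steps: [4, 17, 21, 69, 49, 78, 75, 25]


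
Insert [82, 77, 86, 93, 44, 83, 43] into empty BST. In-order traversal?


Insert 82: root
Insert 77: L from 82
Insert 86: R from 82
Insert 93: R from 82 -> R from 86
Insert 44: L from 82 -> L from 77
Insert 83: R from 82 -> L from 86
Insert 43: L from 82 -> L from 77 -> L from 44

In-order: [43, 44, 77, 82, 83, 86, 93]


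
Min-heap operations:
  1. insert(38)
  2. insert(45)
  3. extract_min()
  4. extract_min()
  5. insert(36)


insert(38) -> [38]
insert(45) -> [38, 45]
extract_min()->38, [45]
extract_min()->45, []
insert(36) -> [36]

Final heap: [36]


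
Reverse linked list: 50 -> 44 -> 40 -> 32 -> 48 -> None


Step 1: curr=50, set curr.next=prev(None) | reversed so far: 50
Step 2: curr=44, set curr.next=prev(50) | reversed so far: 44 -> 50
Step 3: curr=40, set curr.next=prev(44) | reversed so far: 40 -> 44 -> 50
Step 4: curr=32, set curr.next=prev(40) | reversed so far: 32 -> 40 -> 44 -> 50
Step 5: curr=48, set curr.next=prev(32) | reversed so far: 48 -> 32 -> 40 -> 44 -> 50

48 -> 32 -> 40 -> 44 -> 50 -> None


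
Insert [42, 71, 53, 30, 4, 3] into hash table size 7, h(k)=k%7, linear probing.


Insert 42: h=0 -> slot 0
Insert 71: h=1 -> slot 1
Insert 53: h=4 -> slot 4
Insert 30: h=2 -> slot 2
Insert 4: h=4, 1 probes -> slot 5
Insert 3: h=3 -> slot 3

Table: [42, 71, 30, 3, 53, 4, None]


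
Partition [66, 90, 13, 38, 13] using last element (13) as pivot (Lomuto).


Pivot: 13
  13 <= 13: swap -> [13, 90, 66, 38, 13]
Place pivot at 1: [13, 13, 66, 38, 90]

Partitioned: [13, 13, 66, 38, 90]


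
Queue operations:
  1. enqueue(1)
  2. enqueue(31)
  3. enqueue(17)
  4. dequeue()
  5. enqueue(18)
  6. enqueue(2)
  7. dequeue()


enqueue(1) -> [1]
enqueue(31) -> [1, 31]
enqueue(17) -> [1, 31, 17]
dequeue()->1, [31, 17]
enqueue(18) -> [31, 17, 18]
enqueue(2) -> [31, 17, 18, 2]
dequeue()->31, [17, 18, 2]

Final queue: [17, 18, 2]


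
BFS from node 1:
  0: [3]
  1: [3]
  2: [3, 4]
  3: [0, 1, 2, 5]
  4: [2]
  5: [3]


Visit 1, enqueue [3]
Visit 3, enqueue [0, 2, 5]
Visit 0, enqueue []
Visit 2, enqueue [4]
Visit 5, enqueue []
Visit 4, enqueue []

BFS order: [1, 3, 0, 2, 5, 4]


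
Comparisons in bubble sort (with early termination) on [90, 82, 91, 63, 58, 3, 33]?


Algorithm: bubble sort (with early termination)
Input: [90, 82, 91, 63, 58, 3, 33]
Sorted: [3, 33, 58, 63, 82, 90, 91]

21


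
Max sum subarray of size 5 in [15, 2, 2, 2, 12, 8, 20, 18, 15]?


[0:5]: 33
[1:6]: 26
[2:7]: 44
[3:8]: 60
[4:9]: 73

Max: 73 at [4:9]


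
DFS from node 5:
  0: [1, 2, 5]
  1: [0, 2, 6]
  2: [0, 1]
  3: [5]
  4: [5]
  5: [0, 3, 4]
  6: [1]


Visit 5, push [4, 3, 0]
Visit 0, push [2, 1]
Visit 1, push [6, 2]
Visit 2, push []
Visit 6, push []
Visit 3, push []
Visit 4, push []

DFS order: [5, 0, 1, 2, 6, 3, 4]


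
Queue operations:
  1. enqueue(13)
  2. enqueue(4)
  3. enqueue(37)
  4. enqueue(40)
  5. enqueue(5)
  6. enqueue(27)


enqueue(13) -> [13]
enqueue(4) -> [13, 4]
enqueue(37) -> [13, 4, 37]
enqueue(40) -> [13, 4, 37, 40]
enqueue(5) -> [13, 4, 37, 40, 5]
enqueue(27) -> [13, 4, 37, 40, 5, 27]

Final queue: [13, 4, 37, 40, 5, 27]


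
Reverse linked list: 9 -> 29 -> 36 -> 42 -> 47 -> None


Step 1: curr=9, set curr.next=prev(None) | reversed so far: 9
Step 2: curr=29, set curr.next=prev(9) | reversed so far: 29 -> 9
Step 3: curr=36, set curr.next=prev(29) | reversed so far: 36 -> 29 -> 9
Step 4: curr=42, set curr.next=prev(36) | reversed so far: 42 -> 36 -> 29 -> 9
Step 5: curr=47, set curr.next=prev(42) | reversed so far: 47 -> 42 -> 36 -> 29 -> 9

47 -> 42 -> 36 -> 29 -> 9 -> None


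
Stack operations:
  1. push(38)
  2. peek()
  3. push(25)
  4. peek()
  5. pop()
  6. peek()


push(38) -> [38]
peek()->38
push(25) -> [38, 25]
peek()->25
pop()->25, [38]
peek()->38

Final stack: [38]


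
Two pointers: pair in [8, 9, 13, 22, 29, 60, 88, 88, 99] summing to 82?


lo=0(8)+hi=8(99)=107
lo=0(8)+hi=7(88)=96
lo=0(8)+hi=6(88)=96
lo=0(8)+hi=5(60)=68
lo=1(9)+hi=5(60)=69
lo=2(13)+hi=5(60)=73
lo=3(22)+hi=5(60)=82

Yes: 22+60=82


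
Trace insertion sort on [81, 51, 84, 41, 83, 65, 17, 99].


Initial: [81, 51, 84, 41, 83, 65, 17, 99]
Insert 51: [51, 81, 84, 41, 83, 65, 17, 99]
Insert 84: [51, 81, 84, 41, 83, 65, 17, 99]
Insert 41: [41, 51, 81, 84, 83, 65, 17, 99]
Insert 83: [41, 51, 81, 83, 84, 65, 17, 99]
Insert 65: [41, 51, 65, 81, 83, 84, 17, 99]
Insert 17: [17, 41, 51, 65, 81, 83, 84, 99]
Insert 99: [17, 41, 51, 65, 81, 83, 84, 99]

Sorted: [17, 41, 51, 65, 81, 83, 84, 99]


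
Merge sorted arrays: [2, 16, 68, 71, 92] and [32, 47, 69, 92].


Take 2 from A
Take 16 from A
Take 32 from B
Take 47 from B
Take 68 from A
Take 69 from B
Take 71 from A
Take 92 from A

Merged: [2, 16, 32, 47, 68, 69, 71, 92, 92]


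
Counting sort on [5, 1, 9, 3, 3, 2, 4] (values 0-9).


Input: [5, 1, 9, 3, 3, 2, 4]
Counts: [0, 1, 1, 2, 1, 1, 0, 0, 0, 1]

Sorted: [1, 2, 3, 3, 4, 5, 9]


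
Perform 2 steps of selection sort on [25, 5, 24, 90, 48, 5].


Initial: [25, 5, 24, 90, 48, 5]
Step 1: min=5 at 1
  Swap: [5, 25, 24, 90, 48, 5]
Step 2: min=5 at 5
  Swap: [5, 5, 24, 90, 48, 25]

After 2 steps: [5, 5, 24, 90, 48, 25]


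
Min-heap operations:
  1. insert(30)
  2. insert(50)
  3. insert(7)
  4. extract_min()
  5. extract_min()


insert(30) -> [30]
insert(50) -> [30, 50]
insert(7) -> [7, 50, 30]
extract_min()->7, [30, 50]
extract_min()->30, [50]

Final heap: [50]


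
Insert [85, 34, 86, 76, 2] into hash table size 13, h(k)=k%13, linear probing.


Insert 85: h=7 -> slot 7
Insert 34: h=8 -> slot 8
Insert 86: h=8, 1 probes -> slot 9
Insert 76: h=11 -> slot 11
Insert 2: h=2 -> slot 2

Table: [None, None, 2, None, None, None, None, 85, 34, 86, None, 76, None]


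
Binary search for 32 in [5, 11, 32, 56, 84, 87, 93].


Step 1: lo=0, hi=6, mid=3, val=56
Step 2: lo=0, hi=2, mid=1, val=11
Step 3: lo=2, hi=2, mid=2, val=32

Found at index 2


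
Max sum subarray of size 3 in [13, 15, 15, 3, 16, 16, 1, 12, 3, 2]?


[0:3]: 43
[1:4]: 33
[2:5]: 34
[3:6]: 35
[4:7]: 33
[5:8]: 29
[6:9]: 16
[7:10]: 17

Max: 43 at [0:3]


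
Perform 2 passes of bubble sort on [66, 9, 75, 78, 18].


Initial: [66, 9, 75, 78, 18]
Pass 1: [9, 66, 75, 18, 78] (2 swaps)
Pass 2: [9, 66, 18, 75, 78] (1 swaps)

After 2 passes: [9, 66, 18, 75, 78]


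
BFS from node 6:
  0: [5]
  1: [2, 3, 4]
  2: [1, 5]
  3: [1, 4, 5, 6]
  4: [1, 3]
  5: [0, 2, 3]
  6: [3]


Visit 6, enqueue [3]
Visit 3, enqueue [1, 4, 5]
Visit 1, enqueue [2]
Visit 4, enqueue []
Visit 5, enqueue [0]
Visit 2, enqueue []
Visit 0, enqueue []

BFS order: [6, 3, 1, 4, 5, 2, 0]


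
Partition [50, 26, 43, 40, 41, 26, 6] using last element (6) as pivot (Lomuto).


Pivot: 6
Place pivot at 0: [6, 26, 43, 40, 41, 26, 50]

Partitioned: [6, 26, 43, 40, 41, 26, 50]


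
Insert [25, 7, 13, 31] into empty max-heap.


Insert 25: [25]
Insert 7: [25, 7]
Insert 13: [25, 7, 13]
Insert 31: [31, 25, 13, 7]

Final heap: [31, 25, 13, 7]


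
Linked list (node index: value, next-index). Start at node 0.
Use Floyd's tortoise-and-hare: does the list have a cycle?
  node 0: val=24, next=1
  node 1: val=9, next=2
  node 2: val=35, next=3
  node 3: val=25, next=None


Floyd's tortoise (slow, +1) and hare (fast, +2):
  init: slow=0, fast=0
  step 1: slow=1, fast=2
  step 2: fast 2->3->None, no cycle

Cycle: no


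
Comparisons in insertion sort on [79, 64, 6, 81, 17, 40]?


Algorithm: insertion sort
Input: [79, 64, 6, 81, 17, 40]
Sorted: [6, 17, 40, 64, 79, 81]

12


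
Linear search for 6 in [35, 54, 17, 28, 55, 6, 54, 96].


i=0: 35!=6
i=1: 54!=6
i=2: 17!=6
i=3: 28!=6
i=4: 55!=6
i=5: 6==6 found!

Found at 5, 6 comps


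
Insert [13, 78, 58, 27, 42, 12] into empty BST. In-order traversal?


Insert 13: root
Insert 78: R from 13
Insert 58: R from 13 -> L from 78
Insert 27: R from 13 -> L from 78 -> L from 58
Insert 42: R from 13 -> L from 78 -> L from 58 -> R from 27
Insert 12: L from 13

In-order: [12, 13, 27, 42, 58, 78]


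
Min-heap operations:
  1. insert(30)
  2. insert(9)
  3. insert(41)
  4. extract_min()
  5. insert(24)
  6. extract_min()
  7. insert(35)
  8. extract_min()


insert(30) -> [30]
insert(9) -> [9, 30]
insert(41) -> [9, 30, 41]
extract_min()->9, [30, 41]
insert(24) -> [24, 41, 30]
extract_min()->24, [30, 41]
insert(35) -> [30, 41, 35]
extract_min()->30, [35, 41]

Final heap: [35, 41]


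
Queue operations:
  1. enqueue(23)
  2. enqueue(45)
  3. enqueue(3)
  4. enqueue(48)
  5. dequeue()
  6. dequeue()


enqueue(23) -> [23]
enqueue(45) -> [23, 45]
enqueue(3) -> [23, 45, 3]
enqueue(48) -> [23, 45, 3, 48]
dequeue()->23, [45, 3, 48]
dequeue()->45, [3, 48]

Final queue: [3, 48]


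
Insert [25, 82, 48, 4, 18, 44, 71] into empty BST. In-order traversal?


Insert 25: root
Insert 82: R from 25
Insert 48: R from 25 -> L from 82
Insert 4: L from 25
Insert 18: L from 25 -> R from 4
Insert 44: R from 25 -> L from 82 -> L from 48
Insert 71: R from 25 -> L from 82 -> R from 48

In-order: [4, 18, 25, 44, 48, 71, 82]


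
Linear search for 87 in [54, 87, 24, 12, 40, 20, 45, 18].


i=0: 54!=87
i=1: 87==87 found!

Found at 1, 2 comps


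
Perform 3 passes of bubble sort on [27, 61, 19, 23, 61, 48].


Initial: [27, 61, 19, 23, 61, 48]
Pass 1: [27, 19, 23, 61, 48, 61] (3 swaps)
Pass 2: [19, 23, 27, 48, 61, 61] (3 swaps)
Pass 3: [19, 23, 27, 48, 61, 61] (0 swaps)

After 3 passes: [19, 23, 27, 48, 61, 61]


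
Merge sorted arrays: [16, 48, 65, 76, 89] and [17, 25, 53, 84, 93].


Take 16 from A
Take 17 from B
Take 25 from B
Take 48 from A
Take 53 from B
Take 65 from A
Take 76 from A
Take 84 from B
Take 89 from A

Merged: [16, 17, 25, 48, 53, 65, 76, 84, 89, 93]


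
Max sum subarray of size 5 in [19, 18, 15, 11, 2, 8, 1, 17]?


[0:5]: 65
[1:6]: 54
[2:7]: 37
[3:8]: 39

Max: 65 at [0:5]


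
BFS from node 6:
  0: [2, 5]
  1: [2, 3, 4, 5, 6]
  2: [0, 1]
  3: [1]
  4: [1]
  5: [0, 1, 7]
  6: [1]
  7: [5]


Visit 6, enqueue [1]
Visit 1, enqueue [2, 3, 4, 5]
Visit 2, enqueue [0]
Visit 3, enqueue []
Visit 4, enqueue []
Visit 5, enqueue [7]
Visit 0, enqueue []
Visit 7, enqueue []

BFS order: [6, 1, 2, 3, 4, 5, 0, 7]


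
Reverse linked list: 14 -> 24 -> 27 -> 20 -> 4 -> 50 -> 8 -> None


Step 1: curr=14, set curr.next=prev(None) | reversed so far: 14
Step 2: curr=24, set curr.next=prev(14) | reversed so far: 24 -> 14
Step 3: curr=27, set curr.next=prev(24) | reversed so far: 27 -> 24 -> 14
Step 4: curr=20, set curr.next=prev(27) | reversed so far: 20 -> 27 -> 24 -> 14
Step 5: curr=4, set curr.next=prev(20) | reversed so far: 4 -> 20 -> 27 -> 24 -> 14
Step 6: curr=50, set curr.next=prev(4) | reversed so far: 50 -> 4 -> 20 -> 27 -> 24 -> 14
Step 7: curr=8, set curr.next=prev(50) | reversed so far: 8 -> 50 -> 4 -> 20 -> 27 -> 24 -> 14

8 -> 50 -> 4 -> 20 -> 27 -> 24 -> 14 -> None


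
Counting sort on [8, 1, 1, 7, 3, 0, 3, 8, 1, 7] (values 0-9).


Input: [8, 1, 1, 7, 3, 0, 3, 8, 1, 7]
Counts: [1, 3, 0, 2, 0, 0, 0, 2, 2, 0]

Sorted: [0, 1, 1, 1, 3, 3, 7, 7, 8, 8]


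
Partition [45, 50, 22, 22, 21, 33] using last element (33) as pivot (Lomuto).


Pivot: 33
  22 <= 33: swap -> [22, 50, 45, 22, 21, 33]
  22 <= 33: swap -> [22, 22, 45, 50, 21, 33]
  21 <= 33: swap -> [22, 22, 21, 50, 45, 33]
Place pivot at 3: [22, 22, 21, 33, 45, 50]

Partitioned: [22, 22, 21, 33, 45, 50]


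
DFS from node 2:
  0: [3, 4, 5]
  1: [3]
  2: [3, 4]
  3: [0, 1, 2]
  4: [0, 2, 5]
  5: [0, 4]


Visit 2, push [4, 3]
Visit 3, push [1, 0]
Visit 0, push [5, 4]
Visit 4, push [5]
Visit 5, push []
Visit 1, push []

DFS order: [2, 3, 0, 4, 5, 1]


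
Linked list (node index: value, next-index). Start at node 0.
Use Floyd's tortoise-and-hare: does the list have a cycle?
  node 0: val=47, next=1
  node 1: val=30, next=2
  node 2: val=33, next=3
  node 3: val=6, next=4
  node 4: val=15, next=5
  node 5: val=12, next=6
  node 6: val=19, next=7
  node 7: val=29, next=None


Floyd's tortoise (slow, +1) and hare (fast, +2):
  init: slow=0, fast=0
  step 1: slow=1, fast=2
  step 2: slow=2, fast=4
  step 3: slow=3, fast=6
  step 4: fast 6->7->None, no cycle

Cycle: no


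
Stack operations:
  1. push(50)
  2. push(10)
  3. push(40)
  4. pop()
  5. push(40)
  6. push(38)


push(50) -> [50]
push(10) -> [50, 10]
push(40) -> [50, 10, 40]
pop()->40, [50, 10]
push(40) -> [50, 10, 40]
push(38) -> [50, 10, 40, 38]

Final stack: [50, 10, 40, 38]


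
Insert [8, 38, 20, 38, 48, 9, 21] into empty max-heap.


Insert 8: [8]
Insert 38: [38, 8]
Insert 20: [38, 8, 20]
Insert 38: [38, 38, 20, 8]
Insert 48: [48, 38, 20, 8, 38]
Insert 9: [48, 38, 20, 8, 38, 9]
Insert 21: [48, 38, 21, 8, 38, 9, 20]

Final heap: [48, 38, 21, 8, 38, 9, 20]


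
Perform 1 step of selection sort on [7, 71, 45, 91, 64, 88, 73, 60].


Initial: [7, 71, 45, 91, 64, 88, 73, 60]
Step 1: min=7 at 0
  Swap: [7, 71, 45, 91, 64, 88, 73, 60]

After 1 step: [7, 71, 45, 91, 64, 88, 73, 60]


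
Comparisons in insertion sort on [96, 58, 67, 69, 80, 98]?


Algorithm: insertion sort
Input: [96, 58, 67, 69, 80, 98]
Sorted: [58, 67, 69, 80, 96, 98]

8


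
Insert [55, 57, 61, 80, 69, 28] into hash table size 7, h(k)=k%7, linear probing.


Insert 55: h=6 -> slot 6
Insert 57: h=1 -> slot 1
Insert 61: h=5 -> slot 5
Insert 80: h=3 -> slot 3
Insert 69: h=6, 1 probes -> slot 0
Insert 28: h=0, 2 probes -> slot 2

Table: [69, 57, 28, 80, None, 61, 55]


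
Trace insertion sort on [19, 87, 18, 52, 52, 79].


Initial: [19, 87, 18, 52, 52, 79]
Insert 87: [19, 87, 18, 52, 52, 79]
Insert 18: [18, 19, 87, 52, 52, 79]
Insert 52: [18, 19, 52, 87, 52, 79]
Insert 52: [18, 19, 52, 52, 87, 79]
Insert 79: [18, 19, 52, 52, 79, 87]

Sorted: [18, 19, 52, 52, 79, 87]


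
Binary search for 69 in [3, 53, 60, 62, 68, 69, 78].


Step 1: lo=0, hi=6, mid=3, val=62
Step 2: lo=4, hi=6, mid=5, val=69

Found at index 5


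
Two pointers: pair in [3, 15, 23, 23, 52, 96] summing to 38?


lo=0(3)+hi=5(96)=99
lo=0(3)+hi=4(52)=55
lo=0(3)+hi=3(23)=26
lo=1(15)+hi=3(23)=38

Yes: 15+23=38


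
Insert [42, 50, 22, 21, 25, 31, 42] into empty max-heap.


Insert 42: [42]
Insert 50: [50, 42]
Insert 22: [50, 42, 22]
Insert 21: [50, 42, 22, 21]
Insert 25: [50, 42, 22, 21, 25]
Insert 31: [50, 42, 31, 21, 25, 22]
Insert 42: [50, 42, 42, 21, 25, 22, 31]

Final heap: [50, 42, 42, 21, 25, 22, 31]


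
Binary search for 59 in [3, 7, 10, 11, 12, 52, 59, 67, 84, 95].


Step 1: lo=0, hi=9, mid=4, val=12
Step 2: lo=5, hi=9, mid=7, val=67
Step 3: lo=5, hi=6, mid=5, val=52
Step 4: lo=6, hi=6, mid=6, val=59

Found at index 6


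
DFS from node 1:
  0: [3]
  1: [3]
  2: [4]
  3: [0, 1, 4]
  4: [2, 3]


Visit 1, push [3]
Visit 3, push [4, 0]
Visit 0, push []
Visit 4, push [2]
Visit 2, push []

DFS order: [1, 3, 0, 4, 2]


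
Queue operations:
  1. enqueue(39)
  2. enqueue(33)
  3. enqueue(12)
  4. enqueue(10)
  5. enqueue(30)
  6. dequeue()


enqueue(39) -> [39]
enqueue(33) -> [39, 33]
enqueue(12) -> [39, 33, 12]
enqueue(10) -> [39, 33, 12, 10]
enqueue(30) -> [39, 33, 12, 10, 30]
dequeue()->39, [33, 12, 10, 30]

Final queue: [33, 12, 10, 30]


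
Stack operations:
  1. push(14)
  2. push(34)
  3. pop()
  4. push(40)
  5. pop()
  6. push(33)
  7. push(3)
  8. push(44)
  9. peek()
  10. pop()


push(14) -> [14]
push(34) -> [14, 34]
pop()->34, [14]
push(40) -> [14, 40]
pop()->40, [14]
push(33) -> [14, 33]
push(3) -> [14, 33, 3]
push(44) -> [14, 33, 3, 44]
peek()->44
pop()->44, [14, 33, 3]

Final stack: [14, 33, 3]


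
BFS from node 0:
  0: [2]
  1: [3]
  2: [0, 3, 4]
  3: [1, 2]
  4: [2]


Visit 0, enqueue [2]
Visit 2, enqueue [3, 4]
Visit 3, enqueue [1]
Visit 4, enqueue []
Visit 1, enqueue []

BFS order: [0, 2, 3, 4, 1]


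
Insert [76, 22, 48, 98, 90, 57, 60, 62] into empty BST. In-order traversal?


Insert 76: root
Insert 22: L from 76
Insert 48: L from 76 -> R from 22
Insert 98: R from 76
Insert 90: R from 76 -> L from 98
Insert 57: L from 76 -> R from 22 -> R from 48
Insert 60: L from 76 -> R from 22 -> R from 48 -> R from 57
Insert 62: L from 76 -> R from 22 -> R from 48 -> R from 57 -> R from 60

In-order: [22, 48, 57, 60, 62, 76, 90, 98]


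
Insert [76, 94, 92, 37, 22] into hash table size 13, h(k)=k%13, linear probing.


Insert 76: h=11 -> slot 11
Insert 94: h=3 -> slot 3
Insert 92: h=1 -> slot 1
Insert 37: h=11, 1 probes -> slot 12
Insert 22: h=9 -> slot 9

Table: [None, 92, None, 94, None, None, None, None, None, 22, None, 76, 37]


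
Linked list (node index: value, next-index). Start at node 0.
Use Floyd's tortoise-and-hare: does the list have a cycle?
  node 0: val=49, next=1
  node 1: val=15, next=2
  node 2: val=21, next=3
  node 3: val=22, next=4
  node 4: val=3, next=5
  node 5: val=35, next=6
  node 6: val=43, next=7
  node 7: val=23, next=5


Floyd's tortoise (slow, +1) and hare (fast, +2):
  init: slow=0, fast=0
  step 1: slow=1, fast=2
  step 2: slow=2, fast=4
  step 3: slow=3, fast=6
  step 4: slow=4, fast=5
  step 5: slow=5, fast=7
  step 6: slow=6, fast=6
  slow == fast at node 6: cycle detected

Cycle: yes


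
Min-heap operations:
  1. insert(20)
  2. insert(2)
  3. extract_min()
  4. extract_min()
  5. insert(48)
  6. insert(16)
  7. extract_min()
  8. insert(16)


insert(20) -> [20]
insert(2) -> [2, 20]
extract_min()->2, [20]
extract_min()->20, []
insert(48) -> [48]
insert(16) -> [16, 48]
extract_min()->16, [48]
insert(16) -> [16, 48]

Final heap: [16, 48]


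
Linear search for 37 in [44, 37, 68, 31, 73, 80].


i=0: 44!=37
i=1: 37==37 found!

Found at 1, 2 comps


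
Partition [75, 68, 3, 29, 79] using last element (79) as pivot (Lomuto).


Pivot: 79
  75 <= 79: advance i (no swap)
  68 <= 79: advance i (no swap)
  3 <= 79: advance i (no swap)
  29 <= 79: advance i (no swap)
Place pivot at 4: [75, 68, 3, 29, 79]

Partitioned: [75, 68, 3, 29, 79]


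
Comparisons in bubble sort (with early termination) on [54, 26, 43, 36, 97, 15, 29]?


Algorithm: bubble sort (with early termination)
Input: [54, 26, 43, 36, 97, 15, 29]
Sorted: [15, 26, 29, 36, 43, 54, 97]

21


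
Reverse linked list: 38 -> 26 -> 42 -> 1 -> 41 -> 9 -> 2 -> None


Step 1: curr=38, set curr.next=prev(None) | reversed so far: 38
Step 2: curr=26, set curr.next=prev(38) | reversed so far: 26 -> 38
Step 3: curr=42, set curr.next=prev(26) | reversed so far: 42 -> 26 -> 38
Step 4: curr=1, set curr.next=prev(42) | reversed so far: 1 -> 42 -> 26 -> 38
Step 5: curr=41, set curr.next=prev(1) | reversed so far: 41 -> 1 -> 42 -> 26 -> 38
Step 6: curr=9, set curr.next=prev(41) | reversed so far: 9 -> 41 -> 1 -> 42 -> 26 -> 38
Step 7: curr=2, set curr.next=prev(9) | reversed so far: 2 -> 9 -> 41 -> 1 -> 42 -> 26 -> 38

2 -> 9 -> 41 -> 1 -> 42 -> 26 -> 38 -> None


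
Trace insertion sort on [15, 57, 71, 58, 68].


Initial: [15, 57, 71, 58, 68]
Insert 57: [15, 57, 71, 58, 68]
Insert 71: [15, 57, 71, 58, 68]
Insert 58: [15, 57, 58, 71, 68]
Insert 68: [15, 57, 58, 68, 71]

Sorted: [15, 57, 58, 68, 71]


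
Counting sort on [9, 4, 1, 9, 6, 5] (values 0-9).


Input: [9, 4, 1, 9, 6, 5]
Counts: [0, 1, 0, 0, 1, 1, 1, 0, 0, 2]

Sorted: [1, 4, 5, 6, 9, 9]


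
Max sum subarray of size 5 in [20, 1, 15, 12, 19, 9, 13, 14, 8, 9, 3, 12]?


[0:5]: 67
[1:6]: 56
[2:7]: 68
[3:8]: 67
[4:9]: 63
[5:10]: 53
[6:11]: 47
[7:12]: 46

Max: 68 at [2:7]


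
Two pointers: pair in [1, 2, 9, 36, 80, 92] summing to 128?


lo=0(1)+hi=5(92)=93
lo=1(2)+hi=5(92)=94
lo=2(9)+hi=5(92)=101
lo=3(36)+hi=5(92)=128

Yes: 36+92=128


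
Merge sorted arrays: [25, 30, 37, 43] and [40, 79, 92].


Take 25 from A
Take 30 from A
Take 37 from A
Take 40 from B
Take 43 from A

Merged: [25, 30, 37, 40, 43, 79, 92]


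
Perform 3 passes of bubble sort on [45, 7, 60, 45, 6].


Initial: [45, 7, 60, 45, 6]
Pass 1: [7, 45, 45, 6, 60] (3 swaps)
Pass 2: [7, 45, 6, 45, 60] (1 swaps)
Pass 3: [7, 6, 45, 45, 60] (1 swaps)

After 3 passes: [7, 6, 45, 45, 60]


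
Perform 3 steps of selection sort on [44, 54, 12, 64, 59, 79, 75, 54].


Initial: [44, 54, 12, 64, 59, 79, 75, 54]
Step 1: min=12 at 2
  Swap: [12, 54, 44, 64, 59, 79, 75, 54]
Step 2: min=44 at 2
  Swap: [12, 44, 54, 64, 59, 79, 75, 54]
Step 3: min=54 at 2
  Swap: [12, 44, 54, 64, 59, 79, 75, 54]

After 3 steps: [12, 44, 54, 64, 59, 79, 75, 54]


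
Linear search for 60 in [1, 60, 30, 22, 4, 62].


i=0: 1!=60
i=1: 60==60 found!

Found at 1, 2 comps


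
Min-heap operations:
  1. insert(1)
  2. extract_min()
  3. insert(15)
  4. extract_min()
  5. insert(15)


insert(1) -> [1]
extract_min()->1, []
insert(15) -> [15]
extract_min()->15, []
insert(15) -> [15]

Final heap: [15]


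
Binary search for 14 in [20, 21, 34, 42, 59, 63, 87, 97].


Step 1: lo=0, hi=7, mid=3, val=42
Step 2: lo=0, hi=2, mid=1, val=21
Step 3: lo=0, hi=0, mid=0, val=20

Not found


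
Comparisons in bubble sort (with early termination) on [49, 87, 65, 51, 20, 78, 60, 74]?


Algorithm: bubble sort (with early termination)
Input: [49, 87, 65, 51, 20, 78, 60, 74]
Sorted: [20, 49, 51, 60, 65, 74, 78, 87]

25


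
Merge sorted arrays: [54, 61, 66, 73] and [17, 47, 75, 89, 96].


Take 17 from B
Take 47 from B
Take 54 from A
Take 61 from A
Take 66 from A
Take 73 from A

Merged: [17, 47, 54, 61, 66, 73, 75, 89, 96]


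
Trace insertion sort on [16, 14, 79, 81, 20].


Initial: [16, 14, 79, 81, 20]
Insert 14: [14, 16, 79, 81, 20]
Insert 79: [14, 16, 79, 81, 20]
Insert 81: [14, 16, 79, 81, 20]
Insert 20: [14, 16, 20, 79, 81]

Sorted: [14, 16, 20, 79, 81]


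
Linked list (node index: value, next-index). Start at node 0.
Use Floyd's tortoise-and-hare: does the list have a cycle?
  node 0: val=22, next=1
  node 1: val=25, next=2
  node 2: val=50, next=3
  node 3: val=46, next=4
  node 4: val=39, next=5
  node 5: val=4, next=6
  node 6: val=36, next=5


Floyd's tortoise (slow, +1) and hare (fast, +2):
  init: slow=0, fast=0
  step 1: slow=1, fast=2
  step 2: slow=2, fast=4
  step 3: slow=3, fast=6
  step 4: slow=4, fast=6
  step 5: slow=5, fast=6
  step 6: slow=6, fast=6
  slow == fast at node 6: cycle detected

Cycle: yes


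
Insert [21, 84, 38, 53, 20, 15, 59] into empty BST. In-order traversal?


Insert 21: root
Insert 84: R from 21
Insert 38: R from 21 -> L from 84
Insert 53: R from 21 -> L from 84 -> R from 38
Insert 20: L from 21
Insert 15: L from 21 -> L from 20
Insert 59: R from 21 -> L from 84 -> R from 38 -> R from 53

In-order: [15, 20, 21, 38, 53, 59, 84]
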